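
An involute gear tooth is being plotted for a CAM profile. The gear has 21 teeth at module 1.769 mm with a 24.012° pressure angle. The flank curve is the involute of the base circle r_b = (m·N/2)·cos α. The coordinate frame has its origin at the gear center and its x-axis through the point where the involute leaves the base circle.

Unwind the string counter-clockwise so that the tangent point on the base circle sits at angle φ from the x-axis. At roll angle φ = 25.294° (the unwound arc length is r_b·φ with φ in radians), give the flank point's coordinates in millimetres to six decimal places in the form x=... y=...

x=18.540736 y=0.477180

pitch radius r_p = m·N/2 = 1.769·21/2 = 18.574500
base radius r_b = r_p·cos α = 18.574500·cos 24.012° = 16.967067
roll angle φ = 25.294° = 0.44146358 rad
x = r_b·(cos φ + φ·sin φ) = 16.967067·(0.90412730 + 0.44146358·0.42726319) = 18.540736
y = r_b·(sin φ − φ·cos φ) = 16.967067·(0.42726319 − 0.44146358·0.90412730) = 0.477180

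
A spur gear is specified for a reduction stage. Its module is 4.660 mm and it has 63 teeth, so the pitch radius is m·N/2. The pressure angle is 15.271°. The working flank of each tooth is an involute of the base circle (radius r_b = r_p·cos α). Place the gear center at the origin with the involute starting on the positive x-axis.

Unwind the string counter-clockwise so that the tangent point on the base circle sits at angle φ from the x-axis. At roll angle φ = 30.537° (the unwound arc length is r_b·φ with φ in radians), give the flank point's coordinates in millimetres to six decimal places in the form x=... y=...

pitch radius r_p = m·N/2 = 4.660·63/2 = 146.790000
base radius r_b = r_p·cos α = 146.790000·cos 15.271° = 141.606970
roll angle φ = 30.537° = 0.53297119 rad
x = r_b·(cos φ + φ·sin φ) = 141.606970·(0.86130123 + 0.53297119·0.50809467) = 160.313400
y = r_b·(sin φ − φ·cos φ) = 141.606970·(0.50809467 − 0.53297119·0.86130123) = 6.945246

x=160.313400 y=6.945246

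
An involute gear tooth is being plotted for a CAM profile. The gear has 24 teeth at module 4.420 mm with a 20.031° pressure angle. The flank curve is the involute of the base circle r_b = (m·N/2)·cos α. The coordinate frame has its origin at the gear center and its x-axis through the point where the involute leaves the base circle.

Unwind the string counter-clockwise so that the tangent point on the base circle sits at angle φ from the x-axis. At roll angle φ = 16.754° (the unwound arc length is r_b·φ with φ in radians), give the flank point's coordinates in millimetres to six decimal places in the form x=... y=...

pitch radius r_p = m·N/2 = 4.420·24/2 = 53.040000
base radius r_b = r_p·cos α = 53.040000·cos 20.031° = 49.831474
roll angle φ = 16.754° = 0.29241246 rad
x = r_b·(cos φ + φ·sin φ) = 49.831474·(0.95755124 + 0.29241246·0.28826312) = 51.916571
y = r_b·(sin φ − φ·cos φ) = 49.831474·(0.28826312 − 0.29241246·0.95755124) = 0.411768

x=51.916571 y=0.411768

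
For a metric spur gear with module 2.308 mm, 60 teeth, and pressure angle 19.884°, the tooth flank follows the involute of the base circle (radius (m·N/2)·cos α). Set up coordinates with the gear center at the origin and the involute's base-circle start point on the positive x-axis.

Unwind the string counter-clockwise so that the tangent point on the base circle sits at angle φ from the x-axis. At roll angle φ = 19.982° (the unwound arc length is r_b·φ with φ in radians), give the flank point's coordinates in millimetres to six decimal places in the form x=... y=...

pitch radius r_p = m·N/2 = 2.308·60/2 = 69.240000
base radius r_b = r_p·cos α = 69.240000·cos 19.884° = 65.112129
roll angle φ = 19.982° = 0.34875169 rad
x = r_b·(cos φ + φ·sin φ) = 65.112129·(0.93980002 + 0.34875169·0.34172491) = 68.952258
y = r_b·(sin φ − φ·cos φ) = 65.112129·(0.34172491 − 0.34875169·0.93980002) = 0.909491

x=68.952258 y=0.909491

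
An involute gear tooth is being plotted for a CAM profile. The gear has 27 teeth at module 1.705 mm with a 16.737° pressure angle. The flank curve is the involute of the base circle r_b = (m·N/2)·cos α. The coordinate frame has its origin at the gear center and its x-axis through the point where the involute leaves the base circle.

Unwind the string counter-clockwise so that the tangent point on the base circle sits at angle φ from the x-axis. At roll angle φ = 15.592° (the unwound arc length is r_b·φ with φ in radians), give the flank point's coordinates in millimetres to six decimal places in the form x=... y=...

pitch radius r_p = m·N/2 = 1.705·27/2 = 23.017500
base radius r_b = r_p·cos α = 23.017500·cos 16.737° = 22.042403
roll angle φ = 15.592° = 0.27213174 rad
x = r_b·(cos φ + φ·sin φ) = 22.042403·(0.96320011 + 0.27213174·0.26878534) = 22.843537
y = r_b·(sin φ − φ·cos φ) = 22.042403·(0.26878534 − 0.27213174·0.96320011) = 0.146979

x=22.843537 y=0.146979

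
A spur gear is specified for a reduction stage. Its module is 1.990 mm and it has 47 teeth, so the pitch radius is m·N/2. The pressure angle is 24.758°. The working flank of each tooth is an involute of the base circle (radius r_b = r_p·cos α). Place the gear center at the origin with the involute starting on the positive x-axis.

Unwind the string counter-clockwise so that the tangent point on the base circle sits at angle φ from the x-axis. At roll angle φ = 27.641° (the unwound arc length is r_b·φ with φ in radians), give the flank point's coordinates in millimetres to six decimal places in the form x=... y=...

pitch radius r_p = m·N/2 = 1.990·47/2 = 46.765000
base radius r_b = r_p·cos α = 46.765000·cos 24.758° = 42.466581
roll angle φ = 27.641° = 0.48242646 rad
x = r_b·(cos φ + φ·sin φ) = 42.466581·(0.88587182 + 0.48242646·0.46393007) = 47.124484
y = r_b·(sin φ − φ·cos φ) = 42.466581·(0.46393007 − 0.48242646·0.88587182) = 1.552666

x=47.124484 y=1.552666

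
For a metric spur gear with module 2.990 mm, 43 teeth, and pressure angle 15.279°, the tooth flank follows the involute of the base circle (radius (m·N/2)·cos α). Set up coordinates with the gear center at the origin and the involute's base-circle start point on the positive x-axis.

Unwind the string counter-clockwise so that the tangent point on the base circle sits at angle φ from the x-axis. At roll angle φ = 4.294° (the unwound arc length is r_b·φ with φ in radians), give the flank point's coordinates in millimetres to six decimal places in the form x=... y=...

x=62.186695 y=0.008696

pitch radius r_p = m·N/2 = 2.990·43/2 = 64.285000
base radius r_b = r_p·cos α = 64.285000·cos 15.279° = 62.012787
roll angle φ = 4.294° = 0.07494444 rad
x = r_b·(cos φ + φ·sin φ) = 62.012787·(0.99719298 + 0.07494444·0.07487430) = 62.186695
y = r_b·(sin φ − φ·cos φ) = 62.012787·(0.07487430 − 0.07494444·0.99719298) = 0.008696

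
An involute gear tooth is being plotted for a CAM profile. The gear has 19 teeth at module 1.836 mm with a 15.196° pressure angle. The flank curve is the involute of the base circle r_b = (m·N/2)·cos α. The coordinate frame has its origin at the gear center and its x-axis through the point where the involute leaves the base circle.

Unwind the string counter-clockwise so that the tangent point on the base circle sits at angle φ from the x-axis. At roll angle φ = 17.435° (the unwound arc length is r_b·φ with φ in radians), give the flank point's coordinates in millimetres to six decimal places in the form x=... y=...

pitch radius r_p = m·N/2 = 1.836·19/2 = 17.442000
base radius r_b = r_p·cos α = 17.442000·cos 15.196° = 16.832137
roll angle φ = 17.435° = 0.30429816 rad
x = r_b·(cos φ + φ·sin φ) = 16.832137·(0.95405748 + 0.30429816·0.29962365) = 17.593495
y = r_b·(sin φ − φ·cos φ) = 16.832137·(0.29962365 − 0.30429816·0.95405748) = 0.156635

x=17.593495 y=0.156635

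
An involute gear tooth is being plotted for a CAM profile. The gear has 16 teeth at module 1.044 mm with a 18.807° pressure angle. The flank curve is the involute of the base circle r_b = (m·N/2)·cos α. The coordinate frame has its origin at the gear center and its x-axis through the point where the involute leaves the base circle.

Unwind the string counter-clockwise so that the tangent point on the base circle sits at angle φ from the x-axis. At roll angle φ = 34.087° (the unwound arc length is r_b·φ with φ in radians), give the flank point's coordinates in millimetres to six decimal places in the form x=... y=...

x=9.183843 y=0.535536

pitch radius r_p = m·N/2 = 1.044·16/2 = 8.352000
base radius r_b = r_p·cos α = 8.352000·cos 18.807° = 7.906086
roll angle φ = 34.087° = 0.59493038 rad
x = r_b·(cos φ + φ·sin φ) = 7.906086·(0.82818752 + 0.59493038·0.56045110) = 9.183843
y = r_b·(sin φ − φ·cos φ) = 7.906086·(0.56045110 − 0.59493038·0.82818752) = 0.535536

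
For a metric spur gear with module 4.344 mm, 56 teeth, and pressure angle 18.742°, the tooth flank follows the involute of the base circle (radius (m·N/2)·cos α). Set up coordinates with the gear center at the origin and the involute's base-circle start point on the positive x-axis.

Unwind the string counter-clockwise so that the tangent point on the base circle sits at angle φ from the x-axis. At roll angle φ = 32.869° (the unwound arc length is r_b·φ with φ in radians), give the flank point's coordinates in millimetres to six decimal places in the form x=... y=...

pitch radius r_p = m·N/2 = 4.344·56/2 = 121.632000
base radius r_b = r_p·cos α = 121.632000·cos 18.742° = 115.182463
roll angle φ = 32.869° = 0.57367227 rad
x = r_b·(cos φ + φ·sin φ) = 115.182463·(0.83991363 + 0.57367227·0.54272009) = 132.604628
y = r_b·(sin φ − φ·cos φ) = 115.182463·(0.54272009 − 0.57367227·0.83991363) = 7.012877

x=132.604628 y=7.012877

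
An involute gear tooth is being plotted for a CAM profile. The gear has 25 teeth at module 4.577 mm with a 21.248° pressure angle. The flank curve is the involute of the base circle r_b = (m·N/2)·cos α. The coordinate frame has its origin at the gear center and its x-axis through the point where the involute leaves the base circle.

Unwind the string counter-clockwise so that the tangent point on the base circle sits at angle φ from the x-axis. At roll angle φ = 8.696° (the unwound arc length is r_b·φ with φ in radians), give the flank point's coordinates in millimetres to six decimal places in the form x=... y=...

x=53.933850 y=0.061999

pitch radius r_p = m·N/2 = 4.577·25/2 = 57.212500
base radius r_b = r_p·cos α = 57.212500·cos 21.248° = 53.323224
roll angle φ = 8.696° = 0.15177383 rad
x = r_b·(cos φ + φ·sin φ) = 53.323224·(0.98850444 + 0.15177383·0.15119181) = 53.933850
y = r_b·(sin φ − φ·cos φ) = 53.323224·(0.15119181 − 0.15177383·0.98850444) = 0.061999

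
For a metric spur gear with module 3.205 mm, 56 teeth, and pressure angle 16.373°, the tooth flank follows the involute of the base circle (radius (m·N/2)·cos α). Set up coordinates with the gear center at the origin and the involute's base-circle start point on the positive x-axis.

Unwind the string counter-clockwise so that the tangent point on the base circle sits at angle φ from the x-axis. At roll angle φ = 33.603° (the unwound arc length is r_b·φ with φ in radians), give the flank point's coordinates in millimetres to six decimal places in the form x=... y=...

pitch radius r_p = m·N/2 = 3.205·56/2 = 89.740000
base radius r_b = r_p·cos α = 89.740000·cos 16.373° = 86.100766
roll angle φ = 33.603° = 0.58648299 rad
x = r_b·(cos φ + φ·sin φ) = 86.100766·(0.83289226 + 0.58648299·0.55343516) = 99.659275
y = r_b·(sin φ − φ·cos φ) = 86.100766·(0.55343516 − 0.58648299·0.83289226) = 5.592935

x=99.659275 y=5.592935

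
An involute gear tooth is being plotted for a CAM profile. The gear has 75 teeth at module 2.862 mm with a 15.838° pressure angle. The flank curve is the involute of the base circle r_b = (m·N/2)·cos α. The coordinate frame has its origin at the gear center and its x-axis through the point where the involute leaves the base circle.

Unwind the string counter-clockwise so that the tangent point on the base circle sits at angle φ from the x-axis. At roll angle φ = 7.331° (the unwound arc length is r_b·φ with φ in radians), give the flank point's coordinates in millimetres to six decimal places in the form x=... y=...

pitch radius r_p = m·N/2 = 2.862·75/2 = 107.325000
base radius r_b = r_p·cos α = 107.325000·cos 15.838° = 103.250642
roll angle φ = 7.331° = 0.12795009 rad
x = r_b·(cos φ + φ·sin φ) = 103.250642·(0.99182555 + 0.12795009·0.12760126) = 104.092356
y = r_b·(sin φ − φ·cos φ) = 103.250642·(0.12760126 − 0.12795009·0.99182555) = 0.071975

x=104.092356 y=0.071975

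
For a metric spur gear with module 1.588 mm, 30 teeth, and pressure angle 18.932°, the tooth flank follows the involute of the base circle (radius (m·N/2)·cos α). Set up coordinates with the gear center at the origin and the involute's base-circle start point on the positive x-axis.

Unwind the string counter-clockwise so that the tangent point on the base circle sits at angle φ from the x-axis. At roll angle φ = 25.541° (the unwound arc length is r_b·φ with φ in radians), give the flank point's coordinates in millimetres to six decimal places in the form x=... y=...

x=24.660115 y=0.652167

pitch radius r_p = m·N/2 = 1.588·30/2 = 23.820000
base radius r_b = r_p·cos α = 23.820000·cos 18.932° = 22.531440
roll angle φ = 25.541° = 0.44577454 rad
x = r_b·(cos φ + φ·sin φ) = 22.531440·(0.90227699 + 0.44577454·0.43115686) = 24.660115
y = r_b·(sin φ − φ·cos φ) = 22.531440·(0.43115686 − 0.44577454·0.90227699) = 0.652167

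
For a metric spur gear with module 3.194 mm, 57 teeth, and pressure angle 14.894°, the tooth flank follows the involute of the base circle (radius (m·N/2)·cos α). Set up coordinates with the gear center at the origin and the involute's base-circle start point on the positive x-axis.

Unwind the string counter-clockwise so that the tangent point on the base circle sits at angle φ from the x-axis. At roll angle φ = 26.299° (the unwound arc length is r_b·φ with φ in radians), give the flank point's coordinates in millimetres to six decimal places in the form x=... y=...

x=96.755320 y=2.776444

pitch radius r_p = m·N/2 = 3.194·57/2 = 91.029000
base radius r_b = r_p·cos α = 91.029000·cos 14.894° = 87.970699
roll angle φ = 26.299° = 0.45900414 rad
x = r_b·(cos φ + φ·sin φ) = 87.970699·(0.89649416 + 0.45900414·0.44305554) = 96.755320
y = r_b·(sin φ − φ·cos φ) = 87.970699·(0.44305554 − 0.45900414·0.89649416) = 2.776444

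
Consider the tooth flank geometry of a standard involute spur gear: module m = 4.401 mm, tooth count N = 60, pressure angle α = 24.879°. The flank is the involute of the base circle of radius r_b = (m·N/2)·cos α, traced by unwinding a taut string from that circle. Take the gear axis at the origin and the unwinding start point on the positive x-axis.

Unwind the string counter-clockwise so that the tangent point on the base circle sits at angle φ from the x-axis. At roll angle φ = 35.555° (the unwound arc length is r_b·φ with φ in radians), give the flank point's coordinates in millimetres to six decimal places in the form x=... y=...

x=140.666417 y=9.178478

pitch radius r_p = m·N/2 = 4.401·60/2 = 132.030000
base radius r_b = r_p·cos α = 132.030000·cos 24.879° = 119.777388
roll angle φ = 35.555° = 0.62055182 rad
x = r_b·(cos φ + φ·sin φ) = 119.777388·(0.81355771 + 0.62055182·0.58148418) = 140.666417
y = r_b·(sin φ − φ·cos φ) = 119.777388·(0.58148418 − 0.62055182·0.81355771) = 9.178478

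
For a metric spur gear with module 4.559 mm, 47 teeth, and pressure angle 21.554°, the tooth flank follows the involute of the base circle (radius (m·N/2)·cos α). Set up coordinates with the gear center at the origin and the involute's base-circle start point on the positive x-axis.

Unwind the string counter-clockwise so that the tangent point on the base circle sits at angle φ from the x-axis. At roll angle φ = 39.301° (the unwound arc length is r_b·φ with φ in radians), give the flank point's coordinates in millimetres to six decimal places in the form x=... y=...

pitch radius r_p = m·N/2 = 4.559·47/2 = 107.136500
base radius r_b = r_p·cos α = 107.136500·cos 21.554° = 99.644630
roll angle φ = 39.301° = 0.68593185 rad
x = r_b·(cos φ + φ·sin φ) = 99.644630·(0.77382916 + 0.68593185·0.63339438) = 120.400062
y = r_b·(sin φ − φ·cos φ) = 99.644630·(0.63339438 − 0.68593185·0.77382916) = 10.223570

x=120.400062 y=10.223570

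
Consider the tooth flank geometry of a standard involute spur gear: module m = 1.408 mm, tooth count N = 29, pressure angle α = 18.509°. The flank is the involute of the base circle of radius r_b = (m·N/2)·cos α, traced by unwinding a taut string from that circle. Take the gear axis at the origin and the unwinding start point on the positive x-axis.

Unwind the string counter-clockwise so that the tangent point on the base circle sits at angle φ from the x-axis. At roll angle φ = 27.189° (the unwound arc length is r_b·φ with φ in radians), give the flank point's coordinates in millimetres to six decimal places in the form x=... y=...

pitch radius r_p = m·N/2 = 1.408·29/2 = 20.416000
base radius r_b = r_p·cos α = 20.416000·cos 18.509° = 19.359958
roll angle φ = 27.189° = 0.47453757 rad
x = r_b·(cos φ + φ·sin φ) = 19.359958·(0.88950411 + 0.47453757·0.45692716) = 21.418565
y = r_b·(sin φ − φ·cos φ) = 19.359958·(0.45692716 − 0.47453757·0.88950411) = 0.674192

x=21.418565 y=0.674192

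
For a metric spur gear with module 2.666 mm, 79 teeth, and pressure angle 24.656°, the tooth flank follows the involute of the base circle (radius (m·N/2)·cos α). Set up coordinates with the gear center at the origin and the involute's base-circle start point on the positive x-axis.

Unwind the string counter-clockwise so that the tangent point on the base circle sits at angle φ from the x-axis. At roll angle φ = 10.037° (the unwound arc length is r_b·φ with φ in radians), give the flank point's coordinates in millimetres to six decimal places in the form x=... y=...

pitch radius r_p = m·N/2 = 2.666·79/2 = 105.307000
base radius r_b = r_p·cos α = 105.307000·cos 24.656° = 95.706035
roll angle φ = 10.037° = 0.17517870 rad
x = r_b·(cos φ + φ·sin φ) = 95.706035·(0.98469541 + 0.17517870·0.17428410) = 97.163282
y = r_b·(sin φ − φ·cos φ) = 95.706035·(0.17428410 − 0.17517870·0.98469541) = 0.170973

x=97.163282 y=0.170973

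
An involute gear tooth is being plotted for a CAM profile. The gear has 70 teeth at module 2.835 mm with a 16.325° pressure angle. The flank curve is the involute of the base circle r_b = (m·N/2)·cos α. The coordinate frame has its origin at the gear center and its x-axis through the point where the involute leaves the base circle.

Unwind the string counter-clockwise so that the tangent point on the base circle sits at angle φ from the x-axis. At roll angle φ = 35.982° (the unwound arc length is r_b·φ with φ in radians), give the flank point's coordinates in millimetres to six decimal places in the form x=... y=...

x=112.191023 y=7.555962

pitch radius r_p = m·N/2 = 2.835·70/2 = 99.225000
base radius r_b = r_p·cos α = 99.225000·cos 16.325° = 95.224520
roll angle φ = 35.982° = 0.62800437 rad
x = r_b·(cos φ + φ·sin φ) = 95.224520·(0.80920161 + 0.62800437·0.58753106) = 112.191023
y = r_b·(sin φ − φ·cos φ) = 95.224520·(0.58753106 − 0.62800437·0.80920161) = 7.555962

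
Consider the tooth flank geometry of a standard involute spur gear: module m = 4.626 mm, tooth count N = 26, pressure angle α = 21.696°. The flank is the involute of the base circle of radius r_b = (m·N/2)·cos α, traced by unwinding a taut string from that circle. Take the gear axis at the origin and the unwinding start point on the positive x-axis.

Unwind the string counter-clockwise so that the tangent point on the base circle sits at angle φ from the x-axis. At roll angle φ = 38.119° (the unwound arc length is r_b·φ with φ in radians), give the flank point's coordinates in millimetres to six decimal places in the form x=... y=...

pitch radius r_p = m·N/2 = 4.626·26/2 = 60.138000
base radius r_b = r_p·cos α = 60.138000·cos 21.696° = 55.877727
roll angle φ = 38.119° = 0.66530206 rad
x = r_b·(cos φ + φ·sin φ) = 55.877727·(0.78673036 + 0.66530206·0.61729680) = 66.909062
y = r_b·(sin φ − φ·cos φ) = 55.877727·(0.61729680 − 0.66530206·0.78673036) = 5.245995

x=66.909062 y=5.245995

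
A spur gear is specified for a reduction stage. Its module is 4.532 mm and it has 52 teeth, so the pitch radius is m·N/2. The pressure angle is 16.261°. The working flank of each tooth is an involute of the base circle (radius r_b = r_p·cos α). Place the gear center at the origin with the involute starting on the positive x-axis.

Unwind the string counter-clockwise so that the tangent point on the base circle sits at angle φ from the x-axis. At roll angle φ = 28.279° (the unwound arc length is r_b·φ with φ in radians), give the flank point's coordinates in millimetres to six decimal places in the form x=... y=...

x=126.068440 y=4.424040

pitch radius r_p = m·N/2 = 4.532·52/2 = 117.832000
base radius r_b = r_p·cos α = 117.832000·cos 16.261° = 113.118262
roll angle φ = 28.279° = 0.49356166 rad
x = r_b·(cos φ + φ·sin φ) = 113.118262·(0.88065106 + 0.49356166·0.47376547) = 126.068440
y = r_b·(sin φ − φ·cos φ) = 113.118262·(0.47376547 − 0.49356166·0.88065106) = 4.424040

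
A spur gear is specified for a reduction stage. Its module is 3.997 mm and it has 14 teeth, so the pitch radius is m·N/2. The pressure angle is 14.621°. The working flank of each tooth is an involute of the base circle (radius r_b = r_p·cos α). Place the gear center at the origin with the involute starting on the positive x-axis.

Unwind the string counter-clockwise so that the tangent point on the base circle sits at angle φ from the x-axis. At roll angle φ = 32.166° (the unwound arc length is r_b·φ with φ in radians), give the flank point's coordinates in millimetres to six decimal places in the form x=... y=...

pitch radius r_p = m·N/2 = 3.997·14/2 = 27.979000
base radius r_b = r_p·cos α = 27.979000·cos 14.621° = 27.072948
roll angle φ = 32.166° = 0.56140261 rad
x = r_b·(cos φ + φ·sin φ) = 27.072948·(0.84650923 + 0.56140261·0.53237404) = 31.008960
y = r_b·(sin φ − φ·cos φ) = 27.072948·(0.53237404 − 0.56140261·0.84650923) = 1.546990

x=31.008960 y=1.546990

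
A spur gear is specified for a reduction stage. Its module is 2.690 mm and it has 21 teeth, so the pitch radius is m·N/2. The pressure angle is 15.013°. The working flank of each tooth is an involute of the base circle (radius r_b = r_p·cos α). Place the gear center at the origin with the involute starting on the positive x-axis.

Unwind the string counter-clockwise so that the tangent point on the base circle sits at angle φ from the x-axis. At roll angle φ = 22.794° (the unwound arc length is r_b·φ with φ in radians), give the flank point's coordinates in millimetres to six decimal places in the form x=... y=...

x=29.355105 y=0.563563

pitch radius r_p = m·N/2 = 2.690·21/2 = 28.245000
base radius r_b = r_p·cos α = 28.245000·cos 15.013° = 27.280916
roll angle φ = 22.794° = 0.39783035 rad
x = r_b·(cos φ + φ·sin φ) = 27.280916·(0.92190373 + 0.39783035·0.38741905) = 29.355105
y = r_b·(sin φ − φ·cos φ) = 27.280916·(0.38741905 − 0.39783035·0.92190373) = 0.563563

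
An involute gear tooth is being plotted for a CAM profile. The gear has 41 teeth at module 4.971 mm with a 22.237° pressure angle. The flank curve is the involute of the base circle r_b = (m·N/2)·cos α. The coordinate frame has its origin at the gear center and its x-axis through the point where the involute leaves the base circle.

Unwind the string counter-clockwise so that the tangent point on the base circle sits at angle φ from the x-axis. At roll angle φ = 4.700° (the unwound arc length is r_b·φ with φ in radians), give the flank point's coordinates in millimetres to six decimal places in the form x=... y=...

pitch radius r_p = m·N/2 = 4.971·41/2 = 101.905500
base radius r_b = r_p·cos α = 101.905500·cos 22.237° = 94.326420
roll angle φ = 4.700° = 0.08203047 rad
x = r_b·(cos φ + φ·sin φ) = 94.326420·(0.99663739 + 0.08203047·0.08193851) = 94.643248
y = r_b·(sin φ − φ·cos φ) = 94.326420·(0.08193851 − 0.08203047·0.99663739) = 0.017344

x=94.643248 y=0.017344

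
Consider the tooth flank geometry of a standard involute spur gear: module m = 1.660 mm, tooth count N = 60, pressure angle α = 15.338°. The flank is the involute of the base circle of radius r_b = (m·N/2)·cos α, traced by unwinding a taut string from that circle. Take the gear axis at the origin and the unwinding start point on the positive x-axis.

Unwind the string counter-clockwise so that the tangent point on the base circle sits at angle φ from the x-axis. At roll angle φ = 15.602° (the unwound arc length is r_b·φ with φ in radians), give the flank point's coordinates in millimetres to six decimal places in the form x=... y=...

x=49.773951 y=0.320853

pitch radius r_p = m·N/2 = 1.660·60/2 = 49.800000
base radius r_b = r_p·cos α = 49.800000·cos 15.338° = 48.026234
roll angle φ = 15.602° = 0.27230627 rad
x = r_b·(cos φ + φ·sin φ) = 48.026234·(0.96315318 + 0.27230627·0.26895344) = 49.773951
y = r_b·(sin φ − φ·cos φ) = 48.026234·(0.26895344 − 0.27230627·0.96315318) = 0.320853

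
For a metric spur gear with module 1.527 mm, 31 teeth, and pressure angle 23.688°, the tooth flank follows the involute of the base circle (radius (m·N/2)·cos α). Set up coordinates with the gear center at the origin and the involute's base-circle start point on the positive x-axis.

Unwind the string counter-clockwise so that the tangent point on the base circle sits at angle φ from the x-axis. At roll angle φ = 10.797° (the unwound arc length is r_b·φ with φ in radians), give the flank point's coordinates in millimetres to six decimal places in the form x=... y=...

pitch radius r_p = m·N/2 = 1.527·31/2 = 23.668500
base radius r_b = r_p·cos α = 23.668500·cos 23.688° = 21.674352
roll angle φ = 10.797° = 0.18844320 rad
x = r_b·(cos φ + φ·sin φ) = 21.674352·(0.98229706 + 0.18844320·0.18732988) = 22.055780
y = r_b·(sin φ − φ·cos φ) = 21.674352·(0.18732988 − 0.18844320·0.98229706) = 0.048175

x=22.055780 y=0.048175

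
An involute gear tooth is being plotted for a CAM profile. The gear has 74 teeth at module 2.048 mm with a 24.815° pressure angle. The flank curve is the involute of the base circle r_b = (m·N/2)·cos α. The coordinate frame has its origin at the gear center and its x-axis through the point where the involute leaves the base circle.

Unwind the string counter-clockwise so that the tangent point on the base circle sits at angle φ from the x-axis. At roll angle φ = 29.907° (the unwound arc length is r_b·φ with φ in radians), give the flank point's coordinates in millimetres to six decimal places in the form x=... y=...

x=77.520570 y=3.172552

pitch radius r_p = m·N/2 = 2.048·74/2 = 75.776000
base radius r_b = r_p·cos α = 75.776000·cos 24.815° = 68.779423
roll angle φ = 29.907° = 0.52197562 rad
x = r_b·(cos φ + φ·sin φ) = 68.779423·(0.86683584 + 0.52197562·0.49859365) = 77.520570
y = r_b·(sin φ − φ·cos φ) = 68.779423·(0.49859365 − 0.52197562·0.86683584) = 3.172552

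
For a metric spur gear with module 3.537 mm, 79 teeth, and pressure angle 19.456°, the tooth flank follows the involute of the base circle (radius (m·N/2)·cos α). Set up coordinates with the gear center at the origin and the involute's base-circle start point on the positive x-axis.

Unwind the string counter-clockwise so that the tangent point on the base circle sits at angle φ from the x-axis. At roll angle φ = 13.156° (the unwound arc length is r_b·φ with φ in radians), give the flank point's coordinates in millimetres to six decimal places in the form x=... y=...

x=135.160708 y=0.528795

pitch radius r_p = m·N/2 = 3.537·79/2 = 139.711500
base radius r_b = r_p·cos α = 139.711500·cos 19.456° = 131.733632
roll angle φ = 13.156° = 0.22961552 rad
x = r_b·(cos φ + φ·sin φ) = 131.733632·(0.97375398 + 0.22961552·0.22760315) = 135.160708
y = r_b·(sin φ − φ·cos φ) = 131.733632·(0.22760315 − 0.22961552·0.97375398) = 0.528795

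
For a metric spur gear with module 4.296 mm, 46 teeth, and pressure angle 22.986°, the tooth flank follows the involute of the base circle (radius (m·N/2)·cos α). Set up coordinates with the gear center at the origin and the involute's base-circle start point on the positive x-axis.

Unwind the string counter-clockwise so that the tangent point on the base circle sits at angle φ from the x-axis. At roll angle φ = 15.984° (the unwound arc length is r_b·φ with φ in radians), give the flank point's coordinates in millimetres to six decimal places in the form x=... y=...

x=94.433741 y=0.653201

pitch radius r_p = m·N/2 = 4.296·46/2 = 98.808000
base radius r_b = r_p·cos α = 98.808000·cos 22.986° = 90.962674
roll angle φ = 15.984° = 0.27897343 rad
x = r_b·(cos φ + φ·sin φ) = 90.962674·(0.96133863 + 0.27897343·0.27536891) = 94.433741
y = r_b·(sin φ − φ·cos φ) = 90.962674·(0.27536891 − 0.27897343·0.96133863) = 0.653201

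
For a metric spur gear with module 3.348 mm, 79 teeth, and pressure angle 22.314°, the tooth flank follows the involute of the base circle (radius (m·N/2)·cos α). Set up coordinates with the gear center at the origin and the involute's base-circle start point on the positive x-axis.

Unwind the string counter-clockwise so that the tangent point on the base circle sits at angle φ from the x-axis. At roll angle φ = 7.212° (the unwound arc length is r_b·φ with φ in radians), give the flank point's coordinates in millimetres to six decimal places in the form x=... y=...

pitch radius r_p = m·N/2 = 3.348·79/2 = 132.246000
base radius r_b = r_p·cos α = 132.246000·cos 22.314° = 122.343019
roll angle φ = 7.212° = 0.12587315 rad
x = r_b·(cos φ + φ·sin φ) = 122.343019·(0.99208843 + 0.12587315·0.12554102) = 123.308388
y = r_b·(sin φ − φ·cos φ) = 122.343019·(0.12554102 − 0.12587315·0.99208843) = 0.081202

x=123.308388 y=0.081202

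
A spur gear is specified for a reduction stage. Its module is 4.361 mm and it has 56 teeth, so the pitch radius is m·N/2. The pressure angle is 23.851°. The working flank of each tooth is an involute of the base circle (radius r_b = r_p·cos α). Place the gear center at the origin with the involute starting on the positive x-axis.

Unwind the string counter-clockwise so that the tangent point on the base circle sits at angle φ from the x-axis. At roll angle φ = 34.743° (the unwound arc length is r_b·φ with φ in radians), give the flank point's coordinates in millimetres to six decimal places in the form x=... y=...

x=130.362956 y=7.998978

pitch radius r_p = m·N/2 = 4.361·56/2 = 122.108000
base radius r_b = r_p·cos α = 122.108000·cos 23.851° = 111.679989
roll angle φ = 34.743° = 0.60637974 rad
x = r_b·(cos φ + φ·sin φ) = 111.679989·(0.82171657 + 0.60637974·0.56989638) = 130.362956
y = r_b·(sin φ − φ·cos φ) = 111.679989·(0.56989638 − 0.60637974·0.82171657) = 7.998978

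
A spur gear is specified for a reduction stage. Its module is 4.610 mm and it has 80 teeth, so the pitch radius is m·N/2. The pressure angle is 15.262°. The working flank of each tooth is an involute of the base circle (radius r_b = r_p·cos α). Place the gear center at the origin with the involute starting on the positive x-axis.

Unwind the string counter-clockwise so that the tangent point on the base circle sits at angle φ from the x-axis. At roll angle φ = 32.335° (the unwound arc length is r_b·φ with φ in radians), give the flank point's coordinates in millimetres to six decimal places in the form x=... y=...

pitch radius r_p = m·N/2 = 4.610·80/2 = 184.400000
base radius r_b = r_p·cos α = 184.400000·cos 15.262° = 177.896620
roll angle φ = 32.335° = 0.56435221 rad
x = r_b·(cos φ + φ·sin φ) = 177.896620·(0.84493526 + 0.56435221·0.53486859) = 204.009982
y = r_b·(sin φ − φ·cos φ) = 177.896620·(0.53486859 − 0.56435221·0.84493526) = 10.322897

x=204.009982 y=10.322897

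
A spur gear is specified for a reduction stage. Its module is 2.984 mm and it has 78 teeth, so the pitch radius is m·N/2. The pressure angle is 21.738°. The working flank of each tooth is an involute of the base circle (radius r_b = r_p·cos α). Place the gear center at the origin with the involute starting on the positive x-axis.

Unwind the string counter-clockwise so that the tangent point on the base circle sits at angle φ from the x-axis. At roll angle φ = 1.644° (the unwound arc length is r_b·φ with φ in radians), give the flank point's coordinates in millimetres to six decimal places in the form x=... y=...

x=108.144660 y=0.000851

pitch radius r_p = m·N/2 = 2.984·78/2 = 116.376000
base radius r_b = r_p·cos α = 116.376000·cos 21.738° = 108.100170
roll angle φ = 1.644° = 0.02869321 rad
x = r_b·(cos φ + φ·sin φ) = 108.100170·(0.99958838 + 0.02869321·0.02868928) = 108.144660
y = r_b·(sin φ − φ·cos φ) = 108.100170·(0.02868928 − 0.02869321·0.99958838) = 0.000851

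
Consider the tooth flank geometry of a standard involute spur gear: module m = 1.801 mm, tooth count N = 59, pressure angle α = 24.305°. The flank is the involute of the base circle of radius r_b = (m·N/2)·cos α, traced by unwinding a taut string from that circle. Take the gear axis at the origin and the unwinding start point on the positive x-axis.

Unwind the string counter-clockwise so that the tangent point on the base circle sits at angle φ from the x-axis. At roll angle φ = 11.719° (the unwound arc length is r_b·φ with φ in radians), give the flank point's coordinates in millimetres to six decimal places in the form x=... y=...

pitch radius r_p = m·N/2 = 1.801·59/2 = 53.129500
base radius r_b = r_p·cos α = 53.129500·cos 24.305° = 48.420492
roll angle φ = 11.719° = 0.20453514 rad
x = r_b·(cos φ + φ·sin φ) = 48.420492·(0.97915551 + 0.20453514·0.20311201) = 49.422751
y = r_b·(sin φ − φ·cos φ) = 48.420492·(0.20311201 − 0.20453514·0.97915551) = 0.137529

x=49.422751 y=0.137529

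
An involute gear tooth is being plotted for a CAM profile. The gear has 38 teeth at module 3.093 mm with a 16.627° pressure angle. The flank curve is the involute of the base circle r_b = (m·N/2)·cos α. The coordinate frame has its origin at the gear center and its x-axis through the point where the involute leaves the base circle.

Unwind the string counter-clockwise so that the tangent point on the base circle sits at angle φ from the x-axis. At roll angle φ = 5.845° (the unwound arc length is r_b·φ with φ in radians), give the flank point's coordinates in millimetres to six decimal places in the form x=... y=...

x=56.602070 y=0.019907

pitch radius r_p = m·N/2 = 3.093·38/2 = 58.767000
base radius r_b = r_p·cos α = 58.767000·cos 16.627° = 56.309825
roll angle φ = 5.845° = 0.10201449 rad
x = r_b·(cos φ + φ·sin φ) = 56.309825·(0.99480103 + 0.10201449·0.10183764) = 56.602070
y = r_b·(sin φ − φ·cos φ) = 56.309825·(0.10183764 − 0.10201449·0.99480103) = 0.019907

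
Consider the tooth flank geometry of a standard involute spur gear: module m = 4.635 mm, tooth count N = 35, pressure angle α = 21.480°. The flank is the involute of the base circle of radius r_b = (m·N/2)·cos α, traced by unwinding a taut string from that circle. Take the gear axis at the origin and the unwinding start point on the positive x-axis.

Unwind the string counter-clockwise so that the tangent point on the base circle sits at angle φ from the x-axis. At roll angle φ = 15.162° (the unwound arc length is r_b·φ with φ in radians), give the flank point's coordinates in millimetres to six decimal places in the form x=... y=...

pitch radius r_p = m·N/2 = 4.635·35/2 = 81.112500
base radius r_b = r_p·cos α = 81.112500·cos 21.480° = 75.478867
roll angle φ = 15.162° = 0.26462682 rad
x = r_b·(cos φ + φ·sin φ) = 75.478867·(0.96519017 + 0.26462682·0.26154910) = 78.075573
y = r_b·(sin φ − φ·cos φ) = 75.478867·(0.26154910 − 0.26462682·0.96519017) = 0.462979

x=78.075573 y=0.462979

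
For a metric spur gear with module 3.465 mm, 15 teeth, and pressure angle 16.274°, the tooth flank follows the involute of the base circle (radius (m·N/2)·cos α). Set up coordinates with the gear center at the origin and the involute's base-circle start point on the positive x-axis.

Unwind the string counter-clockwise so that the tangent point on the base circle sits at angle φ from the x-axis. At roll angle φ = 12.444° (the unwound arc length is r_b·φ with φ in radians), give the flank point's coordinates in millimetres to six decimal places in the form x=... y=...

x=25.527696 y=0.084790

pitch radius r_p = m·N/2 = 3.465·15/2 = 25.987500
base radius r_b = r_p·cos α = 25.987500·cos 16.274° = 24.946247
roll angle φ = 12.444° = 0.21718877 rad
x = r_b·(cos φ + φ·sin φ) = 24.946247·(0.97650709 + 0.21718877·0.21548529) = 25.527696
y = r_b·(sin φ − φ·cos φ) = 24.946247·(0.21548529 − 0.21718877·0.97650709) = 0.084790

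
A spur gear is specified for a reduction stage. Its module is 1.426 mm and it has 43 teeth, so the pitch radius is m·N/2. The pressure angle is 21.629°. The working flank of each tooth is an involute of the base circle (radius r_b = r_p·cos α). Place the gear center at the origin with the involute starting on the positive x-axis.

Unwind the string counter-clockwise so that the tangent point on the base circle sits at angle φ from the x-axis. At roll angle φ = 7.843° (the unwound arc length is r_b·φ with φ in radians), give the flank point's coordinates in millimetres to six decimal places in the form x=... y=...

x=28.766068 y=0.024322

pitch radius r_p = m·N/2 = 1.426·43/2 = 30.659000
base radius r_b = r_p·cos α = 30.659000·cos 21.629° = 28.500301
roll angle φ = 7.843° = 0.13688617 rad
x = r_b·(cos φ + φ·sin φ) = 28.500301·(0.99064571 + 0.13688617·0.13645908) = 28.766068
y = r_b·(sin φ − φ·cos φ) = 28.500301·(0.13645908 − 0.13688617·0.99064571) = 0.024322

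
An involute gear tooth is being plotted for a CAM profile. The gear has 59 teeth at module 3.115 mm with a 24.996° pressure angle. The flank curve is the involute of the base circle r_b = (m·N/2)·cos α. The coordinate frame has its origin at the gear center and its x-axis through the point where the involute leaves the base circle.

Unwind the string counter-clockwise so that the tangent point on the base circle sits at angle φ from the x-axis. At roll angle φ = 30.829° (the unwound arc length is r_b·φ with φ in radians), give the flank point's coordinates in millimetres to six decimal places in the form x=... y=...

pitch radius r_p = m·N/2 = 3.115·59/2 = 91.892500
base radius r_b = r_p·cos α = 91.892500·cos 24.996° = 83.285599
roll angle φ = 30.829° = 0.53806756 rad
x = r_b·(cos φ + φ·sin φ) = 83.285599·(0.85870062 + 0.53806756·0.51247756) = 94.483195
y = r_b·(sin φ − φ·cos φ) = 83.285599·(0.51247756 − 0.53806756·0.85870062) = 4.200810

x=94.483195 y=4.200810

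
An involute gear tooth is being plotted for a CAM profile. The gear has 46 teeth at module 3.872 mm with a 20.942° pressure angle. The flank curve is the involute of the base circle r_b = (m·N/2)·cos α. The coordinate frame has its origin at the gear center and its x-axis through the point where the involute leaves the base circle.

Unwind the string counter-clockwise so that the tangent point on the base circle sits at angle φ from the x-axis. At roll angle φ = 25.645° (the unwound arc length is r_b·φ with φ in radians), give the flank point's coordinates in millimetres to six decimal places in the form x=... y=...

x=91.091872 y=2.436558

pitch radius r_p = m·N/2 = 3.872·46/2 = 89.056000
base radius r_b = r_p·cos α = 89.056000·cos 20.942° = 83.173203
roll angle φ = 25.645° = 0.44758969 rad
x = r_b·(cos φ + φ·sin φ) = 83.173203·(0.90149289 + 0.44758969·0.43279391) = 91.091872
y = r_b·(sin φ − φ·cos φ) = 83.173203·(0.43279391 − 0.44758969·0.90149289) = 2.436558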